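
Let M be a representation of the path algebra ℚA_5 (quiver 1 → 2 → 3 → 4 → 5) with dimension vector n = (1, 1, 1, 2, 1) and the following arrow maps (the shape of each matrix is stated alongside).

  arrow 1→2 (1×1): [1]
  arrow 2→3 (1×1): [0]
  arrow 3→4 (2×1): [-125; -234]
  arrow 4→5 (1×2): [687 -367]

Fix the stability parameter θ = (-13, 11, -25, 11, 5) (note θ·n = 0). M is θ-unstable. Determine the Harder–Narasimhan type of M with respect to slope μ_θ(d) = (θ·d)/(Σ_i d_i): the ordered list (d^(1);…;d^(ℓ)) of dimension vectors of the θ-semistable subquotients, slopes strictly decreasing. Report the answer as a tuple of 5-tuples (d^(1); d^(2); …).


Via rank(M_{q-1}∘⋯∘M_p): M ≅ I[1,2], I[3,5], I[4,4].
μ_θ-semistable layers: μ^(1)=11; μ^(2)=8; μ^(3)=-13; μ^(4)=-25

((0, 1, 0, 1, 0); (0, 0, 0, 1, 1); (1, 0, 0, 0, 0); (0, 0, 1, 0, 0))


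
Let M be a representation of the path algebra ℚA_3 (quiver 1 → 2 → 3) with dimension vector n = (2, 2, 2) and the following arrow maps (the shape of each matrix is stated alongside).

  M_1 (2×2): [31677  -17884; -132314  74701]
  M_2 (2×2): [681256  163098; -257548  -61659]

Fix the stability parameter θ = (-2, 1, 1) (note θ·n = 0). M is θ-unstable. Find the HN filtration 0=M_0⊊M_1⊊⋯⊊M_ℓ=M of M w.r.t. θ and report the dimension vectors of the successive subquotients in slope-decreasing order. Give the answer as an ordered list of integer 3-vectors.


Via rank(M_{q-1}∘⋯∘M_p): M ≅ I[1,2], I[1,3], I[3,3].
μ_θ-semistable layers: μ^(1)=1; μ^(2)=-2

((0, 2, 2); (2, 0, 0))


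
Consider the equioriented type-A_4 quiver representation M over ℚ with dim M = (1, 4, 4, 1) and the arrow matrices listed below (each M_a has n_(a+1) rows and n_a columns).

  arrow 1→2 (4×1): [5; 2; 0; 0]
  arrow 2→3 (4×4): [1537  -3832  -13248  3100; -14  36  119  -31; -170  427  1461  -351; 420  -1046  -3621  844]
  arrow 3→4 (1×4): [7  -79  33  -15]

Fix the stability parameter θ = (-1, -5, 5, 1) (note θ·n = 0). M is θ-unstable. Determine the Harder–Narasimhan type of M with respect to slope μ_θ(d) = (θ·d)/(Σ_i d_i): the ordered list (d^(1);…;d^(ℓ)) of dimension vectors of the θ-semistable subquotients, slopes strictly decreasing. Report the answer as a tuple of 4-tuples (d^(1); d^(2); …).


Barcode: M ≅ I[1,4], I[2,3]^3. HN layers by μ_θ (4 steps, strictly decreasing):
  μ^(1)=5; μ^(2)=3; μ^(3)=-3; μ^(4)=-5

((0, 0, 3, 0); (0, 0, 1, 1); (1, 1, 0, 0); (0, 3, 0, 0))


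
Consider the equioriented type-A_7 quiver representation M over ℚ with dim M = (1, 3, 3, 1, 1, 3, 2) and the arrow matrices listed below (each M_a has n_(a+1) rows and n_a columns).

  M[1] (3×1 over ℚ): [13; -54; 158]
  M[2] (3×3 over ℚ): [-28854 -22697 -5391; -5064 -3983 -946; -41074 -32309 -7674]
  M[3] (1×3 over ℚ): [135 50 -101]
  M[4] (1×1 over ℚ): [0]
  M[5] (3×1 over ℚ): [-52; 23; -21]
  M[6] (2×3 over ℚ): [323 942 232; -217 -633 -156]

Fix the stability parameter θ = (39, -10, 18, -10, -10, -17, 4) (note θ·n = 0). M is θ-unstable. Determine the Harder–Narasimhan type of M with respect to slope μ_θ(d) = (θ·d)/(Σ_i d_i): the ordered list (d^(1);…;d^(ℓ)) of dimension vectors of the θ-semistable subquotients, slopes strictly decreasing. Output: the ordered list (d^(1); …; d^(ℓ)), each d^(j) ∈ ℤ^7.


Interval decomposition of M: I[1,4], I[2,3]^2, I[5,7], I[6,6], I[6,7].
HN type (ℓ=6): μ^(1)=18; μ^(2)=37/4; μ^(3)=4; μ^(4)=-10; μ^(5)=-27/2; μ^(6)=-17

((0, 0, 2, 0, 0, 0, 0); (1, 1, 1, 1, 0, 0, 0); (0, 0, 0, 0, 0, 0, 2); (0, 2, 0, 0, 0, 0, 0); (0, 0, 0, 0, 1, 1, 0); (0, 0, 0, 0, 0, 2, 0))


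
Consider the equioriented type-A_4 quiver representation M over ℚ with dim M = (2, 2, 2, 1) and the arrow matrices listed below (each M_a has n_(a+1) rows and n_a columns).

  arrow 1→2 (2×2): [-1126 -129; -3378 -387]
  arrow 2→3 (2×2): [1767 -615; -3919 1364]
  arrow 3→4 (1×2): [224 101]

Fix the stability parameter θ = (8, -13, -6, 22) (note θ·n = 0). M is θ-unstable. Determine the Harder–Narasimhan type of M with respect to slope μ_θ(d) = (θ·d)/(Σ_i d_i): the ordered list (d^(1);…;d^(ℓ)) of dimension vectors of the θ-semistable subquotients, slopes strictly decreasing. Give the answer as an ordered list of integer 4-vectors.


Interval decomposition of M: I[1,1], I[1,4], I[2,3].
HN type (ℓ=5): μ^(1)=22; μ^(2)=8; μ^(3)=-11/3; μ^(4)=-6; μ^(5)=-13

((0, 0, 0, 1); (1, 0, 0, 0); (1, 1, 1, 0); (0, 0, 1, 0); (0, 1, 0, 0))


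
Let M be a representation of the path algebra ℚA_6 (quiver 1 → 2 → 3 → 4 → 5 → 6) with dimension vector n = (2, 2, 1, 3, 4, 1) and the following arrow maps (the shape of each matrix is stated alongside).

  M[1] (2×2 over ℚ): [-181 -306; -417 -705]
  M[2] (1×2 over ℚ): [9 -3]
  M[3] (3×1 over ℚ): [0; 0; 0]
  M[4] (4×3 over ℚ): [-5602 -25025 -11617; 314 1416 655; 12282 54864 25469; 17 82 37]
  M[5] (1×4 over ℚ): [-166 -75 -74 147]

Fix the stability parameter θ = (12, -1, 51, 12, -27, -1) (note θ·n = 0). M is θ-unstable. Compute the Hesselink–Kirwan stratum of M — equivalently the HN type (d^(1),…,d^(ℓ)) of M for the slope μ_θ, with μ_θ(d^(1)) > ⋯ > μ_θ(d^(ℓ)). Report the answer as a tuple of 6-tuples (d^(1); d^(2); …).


Barcode: M ≅ I[1,2], I[1,3], I[4,5]^2, I[4,6], I[5,5]. HN layers by μ_θ (5 steps, strictly decreasing):
  μ^(1)=51; μ^(2)=11/2; μ^(3)=-1; μ^(4)=-15/2; μ^(5)=-27

((0, 0, 1, 0, 0, 0); (2, 2, 0, 0, 0, 0); (0, 0, 0, 0, 0, 1); (0, 0, 0, 3, 3, 0); (0, 0, 0, 0, 1, 0))


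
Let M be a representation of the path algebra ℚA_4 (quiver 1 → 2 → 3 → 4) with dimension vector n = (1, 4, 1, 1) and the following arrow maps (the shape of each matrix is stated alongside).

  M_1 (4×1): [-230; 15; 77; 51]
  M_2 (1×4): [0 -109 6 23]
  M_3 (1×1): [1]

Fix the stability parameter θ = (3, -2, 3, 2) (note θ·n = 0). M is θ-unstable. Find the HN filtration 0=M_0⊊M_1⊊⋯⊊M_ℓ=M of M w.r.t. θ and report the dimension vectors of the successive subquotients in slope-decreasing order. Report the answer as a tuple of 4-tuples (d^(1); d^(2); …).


Interval decomposition of M: I[1,2], I[2,2]^2, I[2,4].
HN type (ℓ=3): μ^(1)=5/2; μ^(2)=1/2; μ^(3)=-2

((0, 0, 1, 1); (1, 1, 0, 0); (0, 3, 0, 0))


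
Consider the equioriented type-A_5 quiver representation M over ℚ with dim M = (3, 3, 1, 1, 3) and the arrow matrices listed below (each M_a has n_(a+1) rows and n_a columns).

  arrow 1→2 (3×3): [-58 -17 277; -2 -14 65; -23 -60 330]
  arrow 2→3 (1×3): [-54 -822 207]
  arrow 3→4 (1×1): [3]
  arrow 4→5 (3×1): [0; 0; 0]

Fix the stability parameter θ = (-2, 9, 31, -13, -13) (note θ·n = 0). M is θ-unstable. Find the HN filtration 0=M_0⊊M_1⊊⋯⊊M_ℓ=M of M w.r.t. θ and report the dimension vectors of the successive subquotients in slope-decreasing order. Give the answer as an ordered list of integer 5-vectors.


Barcode: M ≅ I[1,2]^2, I[1,4], I[5,5]^3. HN layers by μ_θ (3 steps, strictly decreasing):
  μ^(1)=9; μ^(2)=-2; μ^(3)=-13

((0, 3, 1, 1, 0); (3, 0, 0, 0, 0); (0, 0, 0, 0, 3))


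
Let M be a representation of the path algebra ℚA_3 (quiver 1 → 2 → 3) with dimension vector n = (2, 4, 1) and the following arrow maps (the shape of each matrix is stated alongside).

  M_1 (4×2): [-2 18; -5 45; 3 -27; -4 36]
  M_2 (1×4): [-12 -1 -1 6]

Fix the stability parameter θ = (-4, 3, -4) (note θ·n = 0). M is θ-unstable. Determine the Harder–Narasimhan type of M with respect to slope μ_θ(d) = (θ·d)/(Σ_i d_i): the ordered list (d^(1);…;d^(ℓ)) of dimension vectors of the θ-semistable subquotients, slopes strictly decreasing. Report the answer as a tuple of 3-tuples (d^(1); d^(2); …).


Via rank(M_{q-1}∘⋯∘M_p): M ≅ I[1,1], I[1,3], I[2,2]^3.
μ_θ-semistable layers: μ^(1)=3; μ^(2)=-1/2; μ^(3)=-4

((0, 3, 0); (0, 1, 1); (2, 0, 0))


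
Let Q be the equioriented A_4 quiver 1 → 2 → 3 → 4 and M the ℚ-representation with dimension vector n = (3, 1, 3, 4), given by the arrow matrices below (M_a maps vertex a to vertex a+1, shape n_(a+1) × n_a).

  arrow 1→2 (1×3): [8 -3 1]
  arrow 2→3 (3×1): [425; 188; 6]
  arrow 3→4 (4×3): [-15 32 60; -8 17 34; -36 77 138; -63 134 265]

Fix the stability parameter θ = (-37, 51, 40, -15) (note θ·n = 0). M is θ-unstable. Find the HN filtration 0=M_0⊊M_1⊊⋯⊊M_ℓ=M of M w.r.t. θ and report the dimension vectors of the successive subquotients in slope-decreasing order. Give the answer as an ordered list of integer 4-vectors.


Via rank(M_{q-1}∘⋯∘M_p): M ≅ I[1,1]^2, I[1,4], I[3,4]^2, I[4,4].
μ_θ-semistable layers: μ^(1)=76/3; μ^(2)=25/2; μ^(3)=-15; μ^(4)=-37

((0, 1, 1, 1); (0, 0, 2, 2); (0, 0, 0, 1); (3, 0, 0, 0))


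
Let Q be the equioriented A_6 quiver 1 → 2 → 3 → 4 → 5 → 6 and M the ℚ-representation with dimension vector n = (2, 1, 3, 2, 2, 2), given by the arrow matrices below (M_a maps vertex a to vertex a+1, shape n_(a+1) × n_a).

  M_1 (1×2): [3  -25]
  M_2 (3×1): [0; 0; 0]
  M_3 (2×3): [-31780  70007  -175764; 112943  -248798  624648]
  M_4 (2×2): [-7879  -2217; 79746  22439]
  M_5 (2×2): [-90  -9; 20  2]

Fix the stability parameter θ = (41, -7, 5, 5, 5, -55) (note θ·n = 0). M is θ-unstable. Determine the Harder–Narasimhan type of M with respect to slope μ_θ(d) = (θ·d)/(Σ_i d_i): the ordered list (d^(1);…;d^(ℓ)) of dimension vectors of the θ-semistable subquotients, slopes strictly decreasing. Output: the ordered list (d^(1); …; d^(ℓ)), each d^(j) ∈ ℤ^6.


Interval decomposition of M: I[1,1], I[1,2], I[3,3], I[3,5], I[3,6], I[6,6].
HN type (ℓ=5): μ^(1)=41; μ^(2)=17; μ^(3)=5; μ^(4)=-10; μ^(5)=-55

((1, 0, 0, 0, 0, 0); (1, 1, 0, 0, 0, 0); (0, 0, 2, 1, 1, 0); (0, 0, 1, 1, 1, 1); (0, 0, 0, 0, 0, 1))


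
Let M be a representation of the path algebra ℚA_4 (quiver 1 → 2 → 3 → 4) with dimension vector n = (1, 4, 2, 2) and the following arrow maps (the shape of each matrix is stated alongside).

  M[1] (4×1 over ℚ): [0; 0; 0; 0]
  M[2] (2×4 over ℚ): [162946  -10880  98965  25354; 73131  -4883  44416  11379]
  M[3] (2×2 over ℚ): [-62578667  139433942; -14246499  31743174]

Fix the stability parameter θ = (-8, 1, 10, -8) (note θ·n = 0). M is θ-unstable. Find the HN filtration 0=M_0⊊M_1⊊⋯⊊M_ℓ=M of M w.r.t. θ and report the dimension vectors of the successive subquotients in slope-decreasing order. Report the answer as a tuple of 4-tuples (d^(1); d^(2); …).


Interval decomposition of M: I[1,1], I[2,2]^2, I[2,3], I[2,4], I[4,4].
HN type (ℓ=3): μ^(1)=10; μ^(2)=1; μ^(3)=-8

((0, 0, 1, 0); (0, 4, 1, 1); (1, 0, 0, 1))


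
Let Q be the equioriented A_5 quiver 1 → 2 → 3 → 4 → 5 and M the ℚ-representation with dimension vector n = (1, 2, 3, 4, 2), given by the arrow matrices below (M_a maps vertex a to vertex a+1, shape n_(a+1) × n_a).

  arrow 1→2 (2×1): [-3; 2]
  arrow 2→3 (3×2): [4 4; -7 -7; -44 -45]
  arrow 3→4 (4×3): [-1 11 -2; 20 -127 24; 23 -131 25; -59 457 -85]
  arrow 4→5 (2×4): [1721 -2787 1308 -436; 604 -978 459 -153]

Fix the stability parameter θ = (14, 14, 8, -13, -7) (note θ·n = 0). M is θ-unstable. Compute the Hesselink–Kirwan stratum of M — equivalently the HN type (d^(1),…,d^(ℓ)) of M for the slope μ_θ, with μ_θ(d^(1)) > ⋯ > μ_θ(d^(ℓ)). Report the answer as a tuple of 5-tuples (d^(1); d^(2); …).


Via rank(M_{q-1}∘⋯∘M_p): M ≅ I[1,5], I[2,4], I[3,4], I[4,5].
μ_θ-semistable layers: μ^(1)=16/5; μ^(2)=3; μ^(3)=-5/2; μ^(4)=-7; μ^(5)=-13

((1, 1, 1, 1, 1); (0, 1, 1, 1, 0); (0, 0, 1, 1, 0); (0, 0, 0, 0, 1); (0, 0, 0, 1, 0))


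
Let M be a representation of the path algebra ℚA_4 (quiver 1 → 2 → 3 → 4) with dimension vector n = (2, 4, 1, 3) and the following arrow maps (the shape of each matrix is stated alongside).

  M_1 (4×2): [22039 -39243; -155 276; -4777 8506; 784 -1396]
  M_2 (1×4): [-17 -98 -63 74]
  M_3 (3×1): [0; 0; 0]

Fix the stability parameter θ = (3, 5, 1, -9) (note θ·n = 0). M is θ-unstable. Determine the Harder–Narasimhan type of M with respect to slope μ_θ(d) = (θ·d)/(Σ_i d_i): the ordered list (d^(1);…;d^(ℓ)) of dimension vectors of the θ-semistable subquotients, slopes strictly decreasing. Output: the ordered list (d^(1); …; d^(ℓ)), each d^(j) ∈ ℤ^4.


Barcode: M ≅ I[1,2], I[1,3], I[2,2]^2, I[4,4]^3. HN layers by μ_θ (3 steps, strictly decreasing):
  μ^(1)=5; μ^(2)=3; μ^(3)=-9

((0, 3, 0, 0); (2, 1, 1, 0); (0, 0, 0, 3))


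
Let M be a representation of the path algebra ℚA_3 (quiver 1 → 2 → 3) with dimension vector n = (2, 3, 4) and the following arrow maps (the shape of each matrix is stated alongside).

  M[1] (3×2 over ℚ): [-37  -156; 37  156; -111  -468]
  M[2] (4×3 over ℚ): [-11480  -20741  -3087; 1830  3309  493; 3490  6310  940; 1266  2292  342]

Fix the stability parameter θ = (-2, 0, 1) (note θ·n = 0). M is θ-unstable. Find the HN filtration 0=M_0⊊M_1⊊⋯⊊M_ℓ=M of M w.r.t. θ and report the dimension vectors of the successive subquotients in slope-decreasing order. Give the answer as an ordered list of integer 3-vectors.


Barcode: M ≅ I[1,1], I[1,2], I[2,3]^2, I[3,3]^2. HN layers by μ_θ (3 steps, strictly decreasing):
  μ^(1)=1; μ^(2)=0; μ^(3)=-2

((0, 0, 4); (0, 3, 0); (2, 0, 0))


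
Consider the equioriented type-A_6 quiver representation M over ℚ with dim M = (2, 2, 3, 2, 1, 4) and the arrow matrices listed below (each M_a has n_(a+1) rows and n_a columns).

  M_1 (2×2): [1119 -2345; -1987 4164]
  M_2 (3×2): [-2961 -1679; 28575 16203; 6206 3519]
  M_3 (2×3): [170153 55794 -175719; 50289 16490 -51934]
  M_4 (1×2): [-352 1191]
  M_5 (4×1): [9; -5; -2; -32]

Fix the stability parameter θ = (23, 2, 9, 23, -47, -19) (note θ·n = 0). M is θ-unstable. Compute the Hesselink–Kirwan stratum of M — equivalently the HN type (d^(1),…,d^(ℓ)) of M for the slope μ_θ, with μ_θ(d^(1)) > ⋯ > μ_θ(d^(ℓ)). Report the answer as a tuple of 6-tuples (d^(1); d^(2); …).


Interval decomposition of M: I[1,4], I[1,6], I[3,3], I[6,6]^3.
HN type (ℓ=5): μ^(1)=23; μ^(2)=34/3; μ^(3)=9; μ^(4)=-3/2; μ^(5)=-19

((0, 0, 0, 1, 0, 0); (1, 1, 1, 0, 0, 0); (0, 0, 1, 0, 0, 0); (1, 1, 1, 1, 1, 1); (0, 0, 0, 0, 0, 3))


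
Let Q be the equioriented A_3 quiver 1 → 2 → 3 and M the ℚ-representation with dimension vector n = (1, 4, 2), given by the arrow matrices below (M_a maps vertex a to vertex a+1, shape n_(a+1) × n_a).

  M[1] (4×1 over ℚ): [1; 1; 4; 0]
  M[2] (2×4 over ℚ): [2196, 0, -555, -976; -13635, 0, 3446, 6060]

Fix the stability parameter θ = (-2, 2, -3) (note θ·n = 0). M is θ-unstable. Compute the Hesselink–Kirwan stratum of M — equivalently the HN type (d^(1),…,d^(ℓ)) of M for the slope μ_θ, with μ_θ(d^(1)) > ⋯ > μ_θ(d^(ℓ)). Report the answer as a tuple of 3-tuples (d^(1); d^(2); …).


Barcode: M ≅ I[1,3], I[2,2]^2, I[2,3]. HN layers by μ_θ (3 steps, strictly decreasing):
  μ^(1)=2; μ^(2)=-1/2; μ^(3)=-2

((0, 2, 0); (0, 2, 2); (1, 0, 0))


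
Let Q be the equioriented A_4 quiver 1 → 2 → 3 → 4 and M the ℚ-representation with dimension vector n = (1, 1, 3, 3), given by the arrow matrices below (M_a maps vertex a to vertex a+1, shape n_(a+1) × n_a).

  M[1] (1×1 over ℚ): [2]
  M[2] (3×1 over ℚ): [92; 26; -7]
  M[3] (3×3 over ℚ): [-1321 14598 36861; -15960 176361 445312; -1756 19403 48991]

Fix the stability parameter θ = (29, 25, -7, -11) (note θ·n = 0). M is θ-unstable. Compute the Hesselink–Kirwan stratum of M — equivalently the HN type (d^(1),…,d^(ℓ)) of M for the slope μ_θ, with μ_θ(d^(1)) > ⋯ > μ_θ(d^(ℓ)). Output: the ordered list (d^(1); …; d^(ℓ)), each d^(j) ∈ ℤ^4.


Barcode: M ≅ I[1,4], I[3,4]^2. HN layers by μ_θ (2 steps, strictly decreasing):
  μ^(1)=9; μ^(2)=-9

((1, 1, 1, 1); (0, 0, 2, 2))


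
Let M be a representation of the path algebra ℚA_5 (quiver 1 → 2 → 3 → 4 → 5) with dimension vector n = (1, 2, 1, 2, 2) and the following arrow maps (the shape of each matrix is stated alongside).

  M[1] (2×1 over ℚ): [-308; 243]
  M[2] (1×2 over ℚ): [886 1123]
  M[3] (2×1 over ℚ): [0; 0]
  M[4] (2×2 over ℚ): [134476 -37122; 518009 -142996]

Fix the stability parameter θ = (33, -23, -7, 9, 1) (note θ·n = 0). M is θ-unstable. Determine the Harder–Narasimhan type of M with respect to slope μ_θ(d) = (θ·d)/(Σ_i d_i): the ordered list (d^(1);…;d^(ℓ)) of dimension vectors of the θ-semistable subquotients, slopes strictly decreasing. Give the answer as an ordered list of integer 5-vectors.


Interval decomposition of M: I[1,3], I[2,2], I[4,5]^2.
HN type (ℓ=3): μ^(1)=5; μ^(2)=1; μ^(3)=-23

((0, 0, 0, 2, 2); (1, 1, 1, 0, 0); (0, 1, 0, 0, 0))


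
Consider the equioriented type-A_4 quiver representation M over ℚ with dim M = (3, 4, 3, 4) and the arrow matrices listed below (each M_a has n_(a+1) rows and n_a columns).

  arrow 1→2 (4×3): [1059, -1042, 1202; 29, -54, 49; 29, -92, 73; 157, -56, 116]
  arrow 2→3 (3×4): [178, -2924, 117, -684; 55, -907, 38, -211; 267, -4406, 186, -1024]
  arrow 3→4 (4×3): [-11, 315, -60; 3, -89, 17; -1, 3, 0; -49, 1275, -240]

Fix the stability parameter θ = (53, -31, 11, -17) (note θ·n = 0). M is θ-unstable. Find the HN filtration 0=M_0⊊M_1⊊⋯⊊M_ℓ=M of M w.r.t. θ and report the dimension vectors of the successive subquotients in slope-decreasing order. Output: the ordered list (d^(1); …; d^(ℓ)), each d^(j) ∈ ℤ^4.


Interval decomposition of M: I[1,2], I[1,4]^2, I[2,4], I[4,4].
HN type (ℓ=5): μ^(1)=11; μ^(2)=4; μ^(3)=-3; μ^(4)=-17; μ^(5)=-31

((1, 1, 0, 0); (2, 2, 2, 2); (0, 0, 1, 1); (0, 0, 0, 1); (0, 1, 0, 0))


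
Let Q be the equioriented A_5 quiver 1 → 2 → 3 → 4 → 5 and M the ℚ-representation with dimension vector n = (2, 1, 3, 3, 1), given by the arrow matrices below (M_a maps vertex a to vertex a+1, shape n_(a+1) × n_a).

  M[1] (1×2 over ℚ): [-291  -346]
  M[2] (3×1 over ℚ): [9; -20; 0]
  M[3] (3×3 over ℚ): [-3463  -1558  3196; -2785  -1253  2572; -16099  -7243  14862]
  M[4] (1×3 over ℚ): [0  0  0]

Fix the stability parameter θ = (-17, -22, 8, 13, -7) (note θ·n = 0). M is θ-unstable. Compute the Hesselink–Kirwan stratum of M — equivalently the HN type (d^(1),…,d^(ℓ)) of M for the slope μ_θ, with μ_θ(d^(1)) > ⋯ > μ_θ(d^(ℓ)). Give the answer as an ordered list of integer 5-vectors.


Via rank(M_{q-1}∘⋯∘M_p): M ≅ I[1,1], I[1,4], I[3,4]^2, I[5,5].
μ_θ-semistable layers: μ^(1)=13; μ^(2)=8; μ^(3)=-7; μ^(4)=-17; μ^(5)=-39/2

((0, 0, 0, 3, 0); (0, 0, 3, 0, 0); (0, 0, 0, 0, 1); (1, 0, 0, 0, 0); (1, 1, 0, 0, 0))


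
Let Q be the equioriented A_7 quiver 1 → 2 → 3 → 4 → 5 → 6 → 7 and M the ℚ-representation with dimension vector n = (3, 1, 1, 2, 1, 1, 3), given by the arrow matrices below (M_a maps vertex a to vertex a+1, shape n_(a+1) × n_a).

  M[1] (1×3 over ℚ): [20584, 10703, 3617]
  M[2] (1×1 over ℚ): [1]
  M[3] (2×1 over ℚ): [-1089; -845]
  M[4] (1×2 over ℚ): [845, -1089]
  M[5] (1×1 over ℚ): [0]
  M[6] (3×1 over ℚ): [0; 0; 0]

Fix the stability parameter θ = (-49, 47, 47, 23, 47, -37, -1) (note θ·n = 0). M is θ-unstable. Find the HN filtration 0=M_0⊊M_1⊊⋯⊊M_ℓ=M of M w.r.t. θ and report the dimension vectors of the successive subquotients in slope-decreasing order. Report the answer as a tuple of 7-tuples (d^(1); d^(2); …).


Interval decomposition of M: I[1,1]^2, I[1,4], I[4,5], I[6,6], I[7,7]^3.
HN type (ℓ=6): μ^(1)=47; μ^(2)=39; μ^(3)=23; μ^(4)=-1; μ^(5)=-37; μ^(6)=-49

((0, 0, 0, 0, 1, 0, 0); (0, 1, 1, 1, 0, 0, 0); (0, 0, 0, 1, 0, 0, 0); (0, 0, 0, 0, 0, 0, 3); (0, 0, 0, 0, 0, 1, 0); (3, 0, 0, 0, 0, 0, 0))


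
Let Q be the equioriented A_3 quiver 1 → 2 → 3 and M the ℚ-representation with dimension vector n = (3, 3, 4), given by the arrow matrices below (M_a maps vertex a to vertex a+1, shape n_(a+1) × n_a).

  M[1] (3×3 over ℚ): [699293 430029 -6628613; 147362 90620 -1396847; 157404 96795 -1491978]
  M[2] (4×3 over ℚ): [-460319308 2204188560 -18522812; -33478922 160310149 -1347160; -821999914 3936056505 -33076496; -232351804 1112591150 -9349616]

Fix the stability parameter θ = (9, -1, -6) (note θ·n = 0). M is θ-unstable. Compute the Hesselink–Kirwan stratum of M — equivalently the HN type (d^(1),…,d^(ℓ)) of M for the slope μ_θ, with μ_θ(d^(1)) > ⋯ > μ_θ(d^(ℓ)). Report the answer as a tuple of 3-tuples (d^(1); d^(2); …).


Barcode: M ≅ I[1,2], I[1,3]^2, I[3,3]^2. HN layers by μ_θ (3 steps, strictly decreasing):
  μ^(1)=4; μ^(2)=2/3; μ^(3)=-6

((1, 1, 0); (2, 2, 2); (0, 0, 2))


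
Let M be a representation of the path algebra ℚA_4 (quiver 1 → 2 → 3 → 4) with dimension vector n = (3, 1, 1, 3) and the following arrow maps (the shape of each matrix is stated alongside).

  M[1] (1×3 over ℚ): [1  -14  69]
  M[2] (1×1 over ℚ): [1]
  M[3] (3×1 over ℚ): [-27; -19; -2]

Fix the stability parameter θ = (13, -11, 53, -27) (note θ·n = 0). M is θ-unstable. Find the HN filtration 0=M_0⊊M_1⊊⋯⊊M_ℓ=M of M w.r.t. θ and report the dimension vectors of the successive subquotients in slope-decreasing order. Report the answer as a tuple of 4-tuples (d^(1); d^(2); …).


Via rank(M_{q-1}∘⋯∘M_p): M ≅ I[1,1]^2, I[1,4], I[4,4]^2.
μ_θ-semistable layers: μ^(1)=13; μ^(2)=1; μ^(3)=-27

((2, 0, 1, 1); (1, 1, 0, 0); (0, 0, 0, 2))


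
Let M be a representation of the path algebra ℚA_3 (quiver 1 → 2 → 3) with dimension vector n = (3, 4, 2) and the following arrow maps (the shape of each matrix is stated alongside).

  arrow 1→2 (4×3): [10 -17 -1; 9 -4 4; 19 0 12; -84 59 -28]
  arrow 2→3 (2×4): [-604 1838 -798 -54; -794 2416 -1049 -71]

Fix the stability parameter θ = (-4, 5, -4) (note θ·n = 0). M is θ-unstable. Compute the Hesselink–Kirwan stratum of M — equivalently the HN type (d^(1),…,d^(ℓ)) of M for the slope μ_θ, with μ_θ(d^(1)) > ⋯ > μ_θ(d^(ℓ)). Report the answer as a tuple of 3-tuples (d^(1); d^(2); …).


Barcode: M ≅ I[1,2], I[1,3]^2, I[2,2]. HN layers by μ_θ (3 steps, strictly decreasing):
  μ^(1)=5; μ^(2)=1/2; μ^(3)=-4

((0, 2, 0); (0, 2, 2); (3, 0, 0))


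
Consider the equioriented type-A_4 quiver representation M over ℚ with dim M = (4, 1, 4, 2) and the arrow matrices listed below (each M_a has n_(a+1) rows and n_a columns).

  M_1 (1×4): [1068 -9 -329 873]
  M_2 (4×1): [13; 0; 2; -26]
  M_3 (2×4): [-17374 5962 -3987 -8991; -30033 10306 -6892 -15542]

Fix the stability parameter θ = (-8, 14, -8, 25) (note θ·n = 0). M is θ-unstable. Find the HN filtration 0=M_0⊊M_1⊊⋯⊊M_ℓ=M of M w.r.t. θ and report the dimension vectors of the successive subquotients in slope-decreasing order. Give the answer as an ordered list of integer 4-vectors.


Via rank(M_{q-1}∘⋯∘M_p): M ≅ I[1,1]^3, I[1,4], I[3,3]^2, I[3,4].
μ_θ-semistable layers: μ^(1)=25; μ^(2)=3; μ^(3)=-8

((0, 0, 0, 2); (0, 1, 1, 0); (4, 0, 3, 0))


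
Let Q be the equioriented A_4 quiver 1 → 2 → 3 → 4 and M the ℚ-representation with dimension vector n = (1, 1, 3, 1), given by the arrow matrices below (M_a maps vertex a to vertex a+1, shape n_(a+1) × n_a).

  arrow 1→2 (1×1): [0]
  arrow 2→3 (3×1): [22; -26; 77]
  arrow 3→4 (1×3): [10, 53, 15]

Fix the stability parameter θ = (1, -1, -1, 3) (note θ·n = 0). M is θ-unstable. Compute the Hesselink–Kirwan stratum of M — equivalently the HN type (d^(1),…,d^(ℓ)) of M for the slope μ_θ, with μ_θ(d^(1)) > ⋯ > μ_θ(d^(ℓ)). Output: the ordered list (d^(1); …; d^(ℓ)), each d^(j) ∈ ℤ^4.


Interval decomposition of M: I[1,1], I[2,4], I[3,3]^2.
HN type (ℓ=3): μ^(1)=3; μ^(2)=1; μ^(3)=-1

((0, 0, 0, 1); (1, 0, 0, 0); (0, 1, 3, 0))


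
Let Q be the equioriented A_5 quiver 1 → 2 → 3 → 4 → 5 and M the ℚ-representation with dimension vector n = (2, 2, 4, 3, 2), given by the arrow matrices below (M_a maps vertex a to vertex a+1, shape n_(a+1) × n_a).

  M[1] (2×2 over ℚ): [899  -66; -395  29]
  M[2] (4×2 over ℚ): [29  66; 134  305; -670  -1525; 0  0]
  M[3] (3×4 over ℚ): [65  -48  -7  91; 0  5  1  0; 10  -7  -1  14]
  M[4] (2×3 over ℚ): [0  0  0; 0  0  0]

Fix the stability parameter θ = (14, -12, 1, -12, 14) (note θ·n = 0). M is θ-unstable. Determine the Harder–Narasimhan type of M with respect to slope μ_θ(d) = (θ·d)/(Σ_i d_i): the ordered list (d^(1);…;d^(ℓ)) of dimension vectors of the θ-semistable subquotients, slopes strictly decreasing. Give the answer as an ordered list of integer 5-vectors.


Via rank(M_{q-1}∘⋯∘M_p): M ≅ I[1,3], I[1,4], I[3,3], I[3,4], I[4,4], I[5,5]^2.
μ_θ-semistable layers: μ^(1)=14; μ^(2)=1; μ^(3)=-9/4; μ^(4)=-11/2; μ^(5)=-12

((0, 0, 0, 0, 2); (1, 1, 2, 0, 0); (1, 1, 1, 1, 0); (0, 0, 1, 1, 0); (0, 0, 0, 1, 0))


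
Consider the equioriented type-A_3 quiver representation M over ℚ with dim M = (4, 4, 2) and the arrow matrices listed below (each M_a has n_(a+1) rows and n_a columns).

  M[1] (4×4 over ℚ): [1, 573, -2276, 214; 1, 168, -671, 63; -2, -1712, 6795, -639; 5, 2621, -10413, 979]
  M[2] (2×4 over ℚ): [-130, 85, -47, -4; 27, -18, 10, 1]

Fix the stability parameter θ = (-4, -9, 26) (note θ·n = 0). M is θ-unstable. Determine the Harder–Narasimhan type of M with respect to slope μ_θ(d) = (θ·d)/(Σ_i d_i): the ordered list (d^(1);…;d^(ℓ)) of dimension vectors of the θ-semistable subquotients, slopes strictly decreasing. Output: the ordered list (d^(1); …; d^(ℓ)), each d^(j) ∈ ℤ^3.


Barcode: M ≅ I[1,1], I[1,2], I[1,3]^2, I[2,2]. HN layers by μ_θ (4 steps, strictly decreasing):
  μ^(1)=26; μ^(2)=-4; μ^(3)=-13/2; μ^(4)=-9

((0, 0, 2); (1, 0, 0); (3, 3, 0); (0, 1, 0))


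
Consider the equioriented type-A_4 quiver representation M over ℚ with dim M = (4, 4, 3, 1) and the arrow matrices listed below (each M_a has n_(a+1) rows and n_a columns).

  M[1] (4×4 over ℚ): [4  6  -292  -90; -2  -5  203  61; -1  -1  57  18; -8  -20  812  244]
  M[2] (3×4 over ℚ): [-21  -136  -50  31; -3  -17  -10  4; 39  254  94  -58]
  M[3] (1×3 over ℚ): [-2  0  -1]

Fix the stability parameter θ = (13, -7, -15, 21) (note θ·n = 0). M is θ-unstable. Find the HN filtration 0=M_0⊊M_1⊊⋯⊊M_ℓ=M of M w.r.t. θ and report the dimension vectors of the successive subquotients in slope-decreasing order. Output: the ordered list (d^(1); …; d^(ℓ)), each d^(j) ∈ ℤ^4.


Via rank(M_{q-1}∘⋯∘M_p): M ≅ I[1,1], I[1,2], I[1,3], I[1,4], I[2,3].
μ_θ-semistable layers: μ^(1)=21; μ^(2)=13; μ^(3)=3; μ^(4)=-3; μ^(5)=-11

((0, 0, 0, 1); (1, 0, 0, 0); (1, 1, 0, 0); (2, 2, 2, 0); (0, 1, 1, 0))


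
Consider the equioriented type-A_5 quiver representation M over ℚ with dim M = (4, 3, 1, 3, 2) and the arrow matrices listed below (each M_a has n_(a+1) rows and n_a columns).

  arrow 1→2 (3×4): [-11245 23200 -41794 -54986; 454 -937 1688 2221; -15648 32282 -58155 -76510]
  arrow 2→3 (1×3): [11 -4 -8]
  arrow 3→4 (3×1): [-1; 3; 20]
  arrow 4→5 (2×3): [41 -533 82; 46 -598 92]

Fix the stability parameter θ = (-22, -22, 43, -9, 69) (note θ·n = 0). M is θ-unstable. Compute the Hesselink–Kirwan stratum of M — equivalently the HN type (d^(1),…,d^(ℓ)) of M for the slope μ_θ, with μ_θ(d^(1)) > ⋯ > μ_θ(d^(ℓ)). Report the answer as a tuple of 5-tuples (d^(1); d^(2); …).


Interval decomposition of M: I[1,1], I[1,2]^2, I[1,4], I[4,4], I[4,5], I[5,5].
HN type (ℓ=4): μ^(1)=69; μ^(2)=17; μ^(3)=-9; μ^(4)=-22

((0, 0, 0, 0, 2); (0, 0, 1, 1, 0); (0, 0, 0, 2, 0); (4, 3, 0, 0, 0))


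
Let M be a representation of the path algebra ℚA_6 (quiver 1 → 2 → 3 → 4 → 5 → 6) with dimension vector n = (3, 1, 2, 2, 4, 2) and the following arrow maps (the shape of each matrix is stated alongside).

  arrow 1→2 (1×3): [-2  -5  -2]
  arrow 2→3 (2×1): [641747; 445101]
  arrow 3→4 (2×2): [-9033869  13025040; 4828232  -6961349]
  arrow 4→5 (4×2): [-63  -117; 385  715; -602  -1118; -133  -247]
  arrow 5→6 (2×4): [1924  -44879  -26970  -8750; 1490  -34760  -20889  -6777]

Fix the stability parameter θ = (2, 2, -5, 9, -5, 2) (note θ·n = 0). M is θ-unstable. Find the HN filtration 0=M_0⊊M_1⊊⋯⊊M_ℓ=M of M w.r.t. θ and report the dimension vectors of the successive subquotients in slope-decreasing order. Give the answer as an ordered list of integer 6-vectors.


Via rank(M_{q-1}∘⋯∘M_p): M ≅ I[1,1]^2, I[1,6], I[3,4], I[5,5]^2, I[5,6].
μ_θ-semistable layers: μ^(1)=9; μ^(2)=2; μ^(3)=-1/3; μ^(4)=-5

((0, 0, 0, 1, 0, 0); (2, 0, 0, 1, 1, 2); (1, 1, 1, 0, 0, 0); (0, 0, 1, 0, 3, 0))


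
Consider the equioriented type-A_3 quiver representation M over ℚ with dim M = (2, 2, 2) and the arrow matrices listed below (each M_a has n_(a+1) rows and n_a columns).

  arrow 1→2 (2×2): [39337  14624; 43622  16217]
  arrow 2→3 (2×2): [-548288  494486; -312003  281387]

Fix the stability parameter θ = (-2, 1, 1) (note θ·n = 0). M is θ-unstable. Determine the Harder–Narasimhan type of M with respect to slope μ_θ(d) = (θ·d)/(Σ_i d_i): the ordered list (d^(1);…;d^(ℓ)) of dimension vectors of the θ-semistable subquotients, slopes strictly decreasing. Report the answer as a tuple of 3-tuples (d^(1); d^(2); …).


Barcode: M ≅ I[1,3]^2. HN layers by μ_θ (2 steps, strictly decreasing):
  μ^(1)=1; μ^(2)=-2

((0, 2, 2); (2, 0, 0))


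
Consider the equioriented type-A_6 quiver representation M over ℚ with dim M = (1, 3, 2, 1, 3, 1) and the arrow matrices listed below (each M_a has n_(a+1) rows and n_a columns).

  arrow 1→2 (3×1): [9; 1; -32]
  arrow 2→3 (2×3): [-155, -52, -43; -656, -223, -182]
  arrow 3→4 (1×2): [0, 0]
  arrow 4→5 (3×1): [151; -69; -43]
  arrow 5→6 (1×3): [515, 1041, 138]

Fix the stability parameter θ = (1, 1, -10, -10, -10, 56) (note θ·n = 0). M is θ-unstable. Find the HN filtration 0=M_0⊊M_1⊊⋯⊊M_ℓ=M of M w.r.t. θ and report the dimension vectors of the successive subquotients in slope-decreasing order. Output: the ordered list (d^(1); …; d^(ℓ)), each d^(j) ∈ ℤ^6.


Via rank(M_{q-1}∘⋯∘M_p): M ≅ I[1,3], I[2,2], I[2,3], I[4,6], I[5,5]^2.
μ_θ-semistable layers: μ^(1)=56; μ^(2)=1; μ^(3)=-8/3; μ^(4)=-9/2; μ^(5)=-10

((0, 0, 0, 0, 0, 1); (0, 1, 0, 0, 0, 0); (1, 1, 1, 0, 0, 0); (0, 1, 1, 0, 0, 0); (0, 0, 0, 1, 3, 0))


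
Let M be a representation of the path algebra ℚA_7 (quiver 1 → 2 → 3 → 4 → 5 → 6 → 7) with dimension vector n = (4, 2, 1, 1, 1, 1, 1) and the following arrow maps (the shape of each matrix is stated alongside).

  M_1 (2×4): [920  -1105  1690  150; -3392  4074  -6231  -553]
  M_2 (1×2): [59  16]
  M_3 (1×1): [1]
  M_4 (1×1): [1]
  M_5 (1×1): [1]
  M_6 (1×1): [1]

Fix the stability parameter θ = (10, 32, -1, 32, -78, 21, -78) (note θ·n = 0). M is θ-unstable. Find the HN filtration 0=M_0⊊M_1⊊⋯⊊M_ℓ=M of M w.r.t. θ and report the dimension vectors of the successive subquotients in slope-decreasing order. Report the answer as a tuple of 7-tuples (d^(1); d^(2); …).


Barcode: M ≅ I[1,1]^2, I[1,2], I[1,7]. HN layers by μ_θ (3 steps, strictly decreasing):
  μ^(1)=32; μ^(2)=10; μ^(3)=-62/7

((0, 1, 0, 0, 0, 0, 0); (3, 0, 0, 0, 0, 0, 0); (1, 1, 1, 1, 1, 1, 1))


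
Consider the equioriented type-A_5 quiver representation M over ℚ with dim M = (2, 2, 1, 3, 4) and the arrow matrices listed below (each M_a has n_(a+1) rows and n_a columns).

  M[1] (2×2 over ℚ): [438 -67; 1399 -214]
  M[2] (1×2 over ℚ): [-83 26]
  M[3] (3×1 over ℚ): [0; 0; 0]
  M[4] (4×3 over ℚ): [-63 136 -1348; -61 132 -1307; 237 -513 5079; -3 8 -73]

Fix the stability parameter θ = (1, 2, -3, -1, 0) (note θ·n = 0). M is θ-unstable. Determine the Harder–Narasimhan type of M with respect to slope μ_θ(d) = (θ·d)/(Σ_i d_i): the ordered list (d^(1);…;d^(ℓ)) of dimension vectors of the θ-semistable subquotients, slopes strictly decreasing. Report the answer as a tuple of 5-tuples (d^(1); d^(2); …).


Via rank(M_{q-1}∘⋯∘M_p): M ≅ I[1,2], I[1,3], I[4,5]^3, I[5,5].
μ_θ-semistable layers: μ^(1)=2; μ^(2)=1; μ^(3)=0; μ^(4)=-1

((0, 1, 0, 0, 0); (1, 0, 0, 0, 0); (1, 1, 1, 0, 4); (0, 0, 0, 3, 0))


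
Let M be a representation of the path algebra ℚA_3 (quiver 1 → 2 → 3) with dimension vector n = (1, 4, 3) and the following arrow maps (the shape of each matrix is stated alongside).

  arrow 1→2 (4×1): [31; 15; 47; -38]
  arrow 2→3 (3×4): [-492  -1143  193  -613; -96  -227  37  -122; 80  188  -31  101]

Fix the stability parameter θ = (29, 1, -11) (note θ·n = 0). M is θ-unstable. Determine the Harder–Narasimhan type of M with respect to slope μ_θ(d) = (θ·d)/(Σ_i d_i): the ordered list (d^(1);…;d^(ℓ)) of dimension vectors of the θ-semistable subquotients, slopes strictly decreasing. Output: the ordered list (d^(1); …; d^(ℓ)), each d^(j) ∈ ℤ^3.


Interval decomposition of M: I[1,3], I[2,2], I[2,3]^2.
HN type (ℓ=3): μ^(1)=19/3; μ^(2)=1; μ^(3)=-5

((1, 1, 1); (0, 1, 0); (0, 2, 2))


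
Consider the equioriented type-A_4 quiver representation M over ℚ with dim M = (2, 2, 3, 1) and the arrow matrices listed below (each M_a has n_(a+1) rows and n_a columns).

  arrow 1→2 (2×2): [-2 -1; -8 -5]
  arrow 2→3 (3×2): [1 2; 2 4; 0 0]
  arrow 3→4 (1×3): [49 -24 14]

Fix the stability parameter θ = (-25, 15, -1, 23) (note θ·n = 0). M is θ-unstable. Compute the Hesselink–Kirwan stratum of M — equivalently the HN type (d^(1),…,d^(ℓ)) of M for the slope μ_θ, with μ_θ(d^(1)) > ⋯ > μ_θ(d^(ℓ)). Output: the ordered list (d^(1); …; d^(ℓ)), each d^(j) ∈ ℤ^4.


Barcode: M ≅ I[1,2], I[1,4], I[3,3]^2. HN layers by μ_θ (5 steps, strictly decreasing):
  μ^(1)=23; μ^(2)=15; μ^(3)=7; μ^(4)=-1; μ^(5)=-25

((0, 0, 0, 1); (0, 1, 0, 0); (0, 1, 1, 0); (0, 0, 2, 0); (2, 0, 0, 0))


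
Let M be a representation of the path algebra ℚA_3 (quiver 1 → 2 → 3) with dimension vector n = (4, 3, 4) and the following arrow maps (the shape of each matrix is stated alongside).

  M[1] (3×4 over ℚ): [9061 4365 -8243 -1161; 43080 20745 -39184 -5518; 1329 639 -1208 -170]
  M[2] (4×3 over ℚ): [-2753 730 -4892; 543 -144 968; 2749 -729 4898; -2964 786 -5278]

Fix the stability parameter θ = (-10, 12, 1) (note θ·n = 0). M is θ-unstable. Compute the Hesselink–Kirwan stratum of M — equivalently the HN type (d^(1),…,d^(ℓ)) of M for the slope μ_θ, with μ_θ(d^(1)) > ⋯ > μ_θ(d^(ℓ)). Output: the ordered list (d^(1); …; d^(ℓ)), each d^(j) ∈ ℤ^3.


Barcode: M ≅ I[1,1], I[1,3]^3, I[3,3]. HN layers by μ_θ (3 steps, strictly decreasing):
  μ^(1)=13/2; μ^(2)=1; μ^(3)=-10

((0, 3, 3); (0, 0, 1); (4, 0, 0))


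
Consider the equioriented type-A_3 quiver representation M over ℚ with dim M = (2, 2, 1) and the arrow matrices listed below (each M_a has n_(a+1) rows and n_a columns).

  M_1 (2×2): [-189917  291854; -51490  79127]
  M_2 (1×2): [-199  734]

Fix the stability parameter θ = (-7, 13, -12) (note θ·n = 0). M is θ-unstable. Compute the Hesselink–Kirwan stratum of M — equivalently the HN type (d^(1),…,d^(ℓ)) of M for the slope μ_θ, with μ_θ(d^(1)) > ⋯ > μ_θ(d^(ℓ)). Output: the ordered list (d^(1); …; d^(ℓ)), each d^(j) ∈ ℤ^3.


Barcode: M ≅ I[1,2], I[1,3]. HN layers by μ_θ (3 steps, strictly decreasing):
  μ^(1)=13; μ^(2)=1/2; μ^(3)=-7

((0, 1, 0); (0, 1, 1); (2, 0, 0))


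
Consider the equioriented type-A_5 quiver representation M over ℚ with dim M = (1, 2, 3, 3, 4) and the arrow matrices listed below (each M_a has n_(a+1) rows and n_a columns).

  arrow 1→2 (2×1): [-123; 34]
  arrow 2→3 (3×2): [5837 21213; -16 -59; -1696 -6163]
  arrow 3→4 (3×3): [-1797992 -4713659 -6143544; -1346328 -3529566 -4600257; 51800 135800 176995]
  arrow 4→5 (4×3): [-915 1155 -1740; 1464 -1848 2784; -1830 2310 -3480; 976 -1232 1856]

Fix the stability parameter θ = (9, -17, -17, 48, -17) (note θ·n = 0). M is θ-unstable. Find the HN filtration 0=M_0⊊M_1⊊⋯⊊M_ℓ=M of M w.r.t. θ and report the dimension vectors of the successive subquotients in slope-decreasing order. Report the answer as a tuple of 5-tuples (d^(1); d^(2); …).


Barcode: M ≅ I[1,4], I[2,3], I[3,5], I[4,4], I[5,5]^3. HN layers by μ_θ (4 steps, strictly decreasing):
  μ^(1)=48; μ^(2)=31/2; μ^(3)=-25/3; μ^(4)=-17

((0, 0, 0, 2, 0); (0, 0, 0, 1, 1); (1, 1, 1, 0, 0); (0, 1, 2, 0, 3))


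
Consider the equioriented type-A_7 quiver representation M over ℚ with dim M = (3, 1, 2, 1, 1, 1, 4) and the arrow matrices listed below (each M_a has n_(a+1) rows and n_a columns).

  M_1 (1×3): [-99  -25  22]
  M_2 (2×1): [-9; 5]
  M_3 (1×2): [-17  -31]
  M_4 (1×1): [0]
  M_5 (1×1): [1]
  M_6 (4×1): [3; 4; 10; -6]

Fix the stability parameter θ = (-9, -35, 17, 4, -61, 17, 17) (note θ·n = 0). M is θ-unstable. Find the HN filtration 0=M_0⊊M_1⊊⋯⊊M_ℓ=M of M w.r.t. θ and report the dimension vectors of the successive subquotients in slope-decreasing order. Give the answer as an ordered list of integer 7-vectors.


Via rank(M_{q-1}∘⋯∘M_p): M ≅ I[1,1]^2, I[1,4], I[3,3], I[5,7], I[7,7]^3.
μ_θ-semistable layers: μ^(1)=17; μ^(2)=21/2; μ^(3)=-9; μ^(4)=-22; μ^(5)=-61

((0, 0, 1, 0, 0, 1, 4); (0, 0, 1, 1, 0, 0, 0); (2, 0, 0, 0, 0, 0, 0); (1, 1, 0, 0, 0, 0, 0); (0, 0, 0, 0, 1, 0, 0))


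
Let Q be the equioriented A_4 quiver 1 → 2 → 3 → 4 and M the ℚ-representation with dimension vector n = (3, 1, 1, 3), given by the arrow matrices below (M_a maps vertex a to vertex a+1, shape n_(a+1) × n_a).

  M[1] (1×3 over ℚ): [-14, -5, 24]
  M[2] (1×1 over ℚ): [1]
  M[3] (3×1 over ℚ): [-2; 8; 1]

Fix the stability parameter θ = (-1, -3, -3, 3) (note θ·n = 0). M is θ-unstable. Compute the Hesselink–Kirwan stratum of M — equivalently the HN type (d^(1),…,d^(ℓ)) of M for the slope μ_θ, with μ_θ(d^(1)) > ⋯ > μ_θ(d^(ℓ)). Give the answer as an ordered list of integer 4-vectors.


Interval decomposition of M: I[1,1]^2, I[1,4], I[4,4]^2.
HN type (ℓ=3): μ^(1)=3; μ^(2)=-1; μ^(3)=-7/3

((0, 0, 0, 3); (2, 0, 0, 0); (1, 1, 1, 0))


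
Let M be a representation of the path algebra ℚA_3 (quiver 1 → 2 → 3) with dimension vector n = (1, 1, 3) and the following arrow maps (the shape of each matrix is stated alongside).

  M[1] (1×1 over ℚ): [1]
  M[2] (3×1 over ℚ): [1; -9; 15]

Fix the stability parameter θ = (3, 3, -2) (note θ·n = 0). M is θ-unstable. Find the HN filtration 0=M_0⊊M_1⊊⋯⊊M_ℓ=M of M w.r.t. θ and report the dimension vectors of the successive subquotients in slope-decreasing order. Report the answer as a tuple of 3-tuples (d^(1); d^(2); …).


Via rank(M_{q-1}∘⋯∘M_p): M ≅ I[1,3], I[3,3]^2.
μ_θ-semistable layers: μ^(1)=4/3; μ^(2)=-2

((1, 1, 1); (0, 0, 2))


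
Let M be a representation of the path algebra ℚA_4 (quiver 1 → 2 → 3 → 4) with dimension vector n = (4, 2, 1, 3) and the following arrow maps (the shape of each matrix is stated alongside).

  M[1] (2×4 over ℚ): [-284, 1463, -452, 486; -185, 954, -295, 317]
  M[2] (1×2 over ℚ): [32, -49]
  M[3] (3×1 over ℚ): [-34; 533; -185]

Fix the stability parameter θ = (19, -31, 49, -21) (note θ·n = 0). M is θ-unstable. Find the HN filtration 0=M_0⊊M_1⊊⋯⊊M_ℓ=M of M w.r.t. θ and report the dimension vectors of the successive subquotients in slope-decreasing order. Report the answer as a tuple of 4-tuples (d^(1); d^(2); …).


Interval decomposition of M: I[1,1]^2, I[1,2], I[1,4], I[4,4]^2.
HN type (ℓ=4): μ^(1)=19; μ^(2)=14; μ^(3)=-6; μ^(4)=-21

((2, 0, 0, 0); (0, 0, 1, 1); (2, 2, 0, 0); (0, 0, 0, 2))


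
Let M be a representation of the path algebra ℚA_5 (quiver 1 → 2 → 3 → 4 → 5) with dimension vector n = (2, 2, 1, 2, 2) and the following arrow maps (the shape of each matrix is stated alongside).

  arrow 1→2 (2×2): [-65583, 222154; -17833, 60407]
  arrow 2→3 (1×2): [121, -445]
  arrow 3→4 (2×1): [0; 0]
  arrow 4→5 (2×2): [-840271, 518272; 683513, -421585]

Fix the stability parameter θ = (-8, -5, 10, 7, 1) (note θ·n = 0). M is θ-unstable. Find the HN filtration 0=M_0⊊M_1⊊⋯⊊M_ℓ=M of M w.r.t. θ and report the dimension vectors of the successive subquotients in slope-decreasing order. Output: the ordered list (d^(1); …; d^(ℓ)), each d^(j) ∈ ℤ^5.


Via rank(M_{q-1}∘⋯∘M_p): M ≅ I[1,2], I[1,3], I[4,5]^2.
μ_θ-semistable layers: μ^(1)=10; μ^(2)=4; μ^(3)=-5; μ^(4)=-8

((0, 0, 1, 0, 0); (0, 0, 0, 2, 2); (0, 2, 0, 0, 0); (2, 0, 0, 0, 0))
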